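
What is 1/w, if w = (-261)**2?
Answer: 1/68121 ≈ 1.4680e-5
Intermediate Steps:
w = 68121
1/w = 1/68121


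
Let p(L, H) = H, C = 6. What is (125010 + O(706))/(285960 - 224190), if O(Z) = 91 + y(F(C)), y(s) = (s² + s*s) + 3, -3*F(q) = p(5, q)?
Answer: 20852/10295 ≈ 2.0254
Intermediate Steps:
F(q) = -q/3
y(s) = 3 + 2*s² (y(s) = (s² + s²) + 3 = 2*s² + 3 = 3 + 2*s²)
O(Z) = 102 (O(Z) = 91 + (3 + 2*(-⅓*6)²) = 91 + (3 + 2*(-2)²) = 91 + (3 + 2*4) = 91 + (3 + 8) = 91 + 11 = 102)
(125010 + O(706))/(285960 - 224190) = (125010 + 102)/(285960 - 224190) = 125112/61770 = 125112*(1/61770) = 20852/10295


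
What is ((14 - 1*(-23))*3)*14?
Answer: 1554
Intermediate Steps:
((14 - 1*(-23))*3)*14 = ((14 + 23)*3)*14 = (37*3)*14 = 111*14 = 1554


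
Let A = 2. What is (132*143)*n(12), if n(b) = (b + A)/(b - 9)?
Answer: 88088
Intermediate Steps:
n(b) = (2 + b)/(-9 + b) (n(b) = (b + 2)/(b - 9) = (2 + b)/(-9 + b))
(132*143)*n(12) = (132*143)*((2 + 12)/(-9 + 12)) = 18876*(14/3) = 88088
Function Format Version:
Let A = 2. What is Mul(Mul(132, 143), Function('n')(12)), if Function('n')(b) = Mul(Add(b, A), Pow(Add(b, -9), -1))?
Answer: 88088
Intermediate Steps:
Function('n')(b) = Mul(Pow(Add(-9, b), -1), Add(2, b)) (Function('n')(b) = Mul(Add(b, 2), Pow(Add(b, -9), -1)) = Mul(Add(2, b), Pow(Add(-9, b), -1)) = Mul(Pow(Add(-9, b), -1), Add(2, b)))
Mul(Mul(132, 143), Function('n')(12)) = Mul(Mul(132, 143), Mul(Pow(Add(-9, 12), -1), Add(2, 12))) = Mul(18876, Mul(Pow(3, -1), 14)) = Mul(18876, Mul(Rational(1, 3), 14)) = Mul(18876, Rational(14, 3)) = 88088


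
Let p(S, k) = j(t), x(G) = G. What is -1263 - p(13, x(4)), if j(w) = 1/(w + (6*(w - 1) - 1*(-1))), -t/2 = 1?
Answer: -23996/19 ≈ -1262.9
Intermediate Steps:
t = -2 (t = -2*1 = -2)
j(w) = 1/(-5 + 7*w) (j(w) = 1/(w + (6*(-1 + w) + 1)) = 1/(w + ((-6 + 6*w) + 1)) = 1/(w + (-5 + 6*w)) = 1/(-5 + 7*w))
p(S, k) = -1/19 (p(S, k) = 1/(-5 + 7*(-2)) = 1/(-5 - 14) = 1/(-19) = -1/19)
-1263 - p(13, x(4)) = -1263 - 1*(-1/19) = -1263 + 1/19 = -23996/19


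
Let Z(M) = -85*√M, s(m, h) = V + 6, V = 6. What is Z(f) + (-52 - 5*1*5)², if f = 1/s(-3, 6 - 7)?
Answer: 5929 - 85*√3/6 ≈ 5904.5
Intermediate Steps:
s(m, h) = 12 (s(m, h) = 6 + 6 = 12)
f = 1/12 ≈ 0.083333
Z(f) + (-52 - 5*1*5)² = -85*√3/6 + (-52 - 5*1*5)² = -85*√3/6 + (-52 - 5*5)² = -85*√3/6 + (-52 - 25)² = -85*√3/6 + (-77)² = -85*√3/6 + 5929 = 5929 - 85*√3/6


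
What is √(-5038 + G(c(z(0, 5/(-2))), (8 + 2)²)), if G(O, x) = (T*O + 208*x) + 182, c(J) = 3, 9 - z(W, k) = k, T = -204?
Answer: 2*√3833 ≈ 123.82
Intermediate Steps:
z(W, k) = 9 - k
G(O, x) = 182 - 204*O + 208*x (G(O, x) = (-204*O + 208*x) + 182 = 182 - 204*O + 208*x)
√(-5038 + G(c(z(0, 5/(-2))), (8 + 2)²)) = √(-5038 + (182 - 204*3 + 208*(8 + 2)²)) = √(-5038 + (182 - 612 + 208*10²)) = √(-5038 + (182 - 612 + 208*100)) = √(-5038 + (182 - 612 + 20800)) = √(-5038 + 20370) = √15332 = 2*√3833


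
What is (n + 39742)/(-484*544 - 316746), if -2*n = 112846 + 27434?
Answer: 15199/290021 ≈ 0.052407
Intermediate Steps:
n = -70140 (n = -(112846 + 27434)/2 = -½*140280 = -70140)
(n + 39742)/(-484*544 - 316746) = (-70140 + 39742)/(-484*544 - 316746) = -30398/(-263296 - 316746) = -30398/(-580042) = -30398*(-1/580042) = 15199/290021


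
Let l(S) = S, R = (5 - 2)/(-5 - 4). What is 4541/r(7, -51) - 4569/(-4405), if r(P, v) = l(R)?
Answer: -60004746/4405 ≈ -13622.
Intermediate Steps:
R = -⅓ (R = 3/(-9) = 3*(-⅑) = -⅓ ≈ -0.33333)
r(P, v) = -⅓
4541/r(7, -51) - 4569/(-4405) = 4541/(-⅓) - 4569/(-4405) = 4541*(-3) - 4569*(-1/4405) = -13623 + 4569/4405 = -60004746/4405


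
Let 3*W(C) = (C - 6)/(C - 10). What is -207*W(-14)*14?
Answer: -805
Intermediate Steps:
W(C) = (-6 + C)/(3*(-10 + C)) (W(C) = ((C - 6)/(C - 10))/3 = ((-6 + C)/(-10 + C))/3 = (-6 + C)/(3*(-10 + C)))
-207*W(-14)*14 = -69*(-6 - 14)/(-10 - 14)*14 = -69*(-20)/(-24)*14 = -69*(-1)*(-20)/24*14 = -207*5/18*14 = -115/2*14 = -805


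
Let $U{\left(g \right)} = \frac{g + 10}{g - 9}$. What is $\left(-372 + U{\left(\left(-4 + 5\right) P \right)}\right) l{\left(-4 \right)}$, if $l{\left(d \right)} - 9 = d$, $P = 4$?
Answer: $-1874$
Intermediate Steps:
$l{\left(d \right)} = 9 + d$
$U{\left(g \right)} = \frac{10 + g}{-9 + g}$
$\left(-372 + U{\left(\left(-4 + 5\right) P \right)}\right) l{\left(-4 \right)} = \left(-372 + \frac{10 + \left(-4 + 5\right) 4}{-9 + \left(-4 + 5\right) 4}\right) \left(9 - 4\right) = \left(-372 + \frac{10 + 1 \cdot 4}{-9 + 1 \cdot 4}\right) 5 = \left(-372 + \frac{10 + 4}{-9 + 4}\right) 5 = \left(-372 + \frac{1}{-5} \cdot 14\right) 5 = \left(-372 - \frac{14}{5}\right) 5 = \left(- \frac{1874}{5}\right) 5 = -1874$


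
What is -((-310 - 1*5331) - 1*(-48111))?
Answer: -42470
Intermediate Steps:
-((-310 - 1*5331) - 1*(-48111)) = -((-310 - 5331) + 48111) = -(-5641 + 48111) = -1*42470 = -42470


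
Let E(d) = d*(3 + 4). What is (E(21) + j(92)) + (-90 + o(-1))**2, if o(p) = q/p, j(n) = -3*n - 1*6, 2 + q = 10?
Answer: 9469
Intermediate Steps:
q = 8 (q = -2 + 10 = 8)
j(n) = -6 - 3*n (j(n) = -3*n - 6 = -6 - 3*n)
E(d) = 7*d (E(d) = d*7 = 7*d)
o(p) = 8/p
(E(21) + j(92)) + (-90 + o(-1))**2 = (7*21 + (-6 - 3*92)) + (-90 + 8/(-1))**2 = (147 + (-6 - 276)) + (-90 + 8*(-1))**2 = (147 - 282) + (-90 - 8)**2 = -135 + (-98)**2 = -135 + 9604 = 9469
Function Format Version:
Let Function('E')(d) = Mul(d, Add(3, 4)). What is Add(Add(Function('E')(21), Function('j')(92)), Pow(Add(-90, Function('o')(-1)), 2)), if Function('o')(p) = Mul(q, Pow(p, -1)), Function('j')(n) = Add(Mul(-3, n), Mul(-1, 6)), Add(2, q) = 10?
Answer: 9469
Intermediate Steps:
q = 8 (q = Add(-2, 10) = 8)
Function('j')(n) = Add(-6, Mul(-3, n)) (Function('j')(n) = Add(Mul(-3, n), -6) = Add(-6, Mul(-3, n)))
Function('E')(d) = Mul(7, d) (Function('E')(d) = Mul(d, 7) = Mul(7, d))
Function('o')(p) = Mul(8, Pow(p, -1))
Add(Add(Function('E')(21), Function('j')(92)), Pow(Add(-90, Function('o')(-1)), 2)) = Add(Add(Mul(7, 21), Add(-6, Mul(-3, 92))), Pow(Add(-90, Mul(8, Pow(-1, -1))), 2)) = Add(Add(147, Add(-6, -276)), Pow(Add(-90, Mul(8, -1)), 2)) = Add(Add(147, -282), Pow(Add(-90, -8), 2)) = Add(-135, Pow(-98, 2)) = Add(-135, 9604) = 9469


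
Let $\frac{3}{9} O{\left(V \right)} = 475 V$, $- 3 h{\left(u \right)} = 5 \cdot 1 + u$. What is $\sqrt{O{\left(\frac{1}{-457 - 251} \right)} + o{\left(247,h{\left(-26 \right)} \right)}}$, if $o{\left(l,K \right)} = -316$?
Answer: $\frac{3 i \sqrt{492001}}{118} \approx 17.833 i$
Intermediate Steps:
$h{\left(u \right)} = - \frac{5}{3} - \frac{u}{3}$ ($h{\left(u \right)} = - \frac{5 \cdot 1 + u}{3} = - \frac{5 + u}{3} = - \frac{5}{3} - \frac{u}{3}$)
$O{\left(V \right)} = 1425 V$ ($O{\left(V \right)} = 3 \cdot 475 V = 1425 V$)
$\sqrt{O{\left(\frac{1}{-457 - 251} \right)} + o{\left(247,h{\left(-26 \right)} \right)}} = \sqrt{\frac{1425}{-457 - 251} - 316} = \sqrt{\frac{1425}{-708} - 316} = \sqrt{1425 \left(- \frac{1}{708}\right) - 316} = \sqrt{- \frac{475}{236} - 316} = \sqrt{- \frac{75051}{236}} = \frac{3 i \sqrt{492001}}{118}$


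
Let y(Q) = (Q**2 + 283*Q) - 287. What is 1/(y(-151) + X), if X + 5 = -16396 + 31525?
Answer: -1/5095 ≈ -0.00019627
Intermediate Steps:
y(Q) = -287 + Q**2 + 283*Q
X = 15124 (X = -5 + (-16396 + 31525) = -5 + 15129 = 15124)
1/(y(-151) + X) = 1/((-287 + (-151)**2 + 283*(-151)) + 15124) = 1/((-287 + 22801 - 42733) + 15124) = 1/(-20219 + 15124) = 1/(-5095) = -1/5095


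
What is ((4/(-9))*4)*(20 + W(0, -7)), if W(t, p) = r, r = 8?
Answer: -448/9 ≈ -49.778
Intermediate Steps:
W(t, p) = 8
((4/(-9))*4)*(20 + W(0, -7)) = ((4/(-9))*4)*(20 + 8) = ((4*(-⅑))*4)*28 = -4/9*4*28 = -16/9*28 = -448/9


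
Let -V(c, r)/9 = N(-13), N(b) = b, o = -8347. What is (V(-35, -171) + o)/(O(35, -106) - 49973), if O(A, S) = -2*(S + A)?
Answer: 8230/49831 ≈ 0.16516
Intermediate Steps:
O(A, S) = -2*A - 2*S (O(A, S) = -2*(A + S) = -2*A - 2*S)
V(c, r) = 117 (V(c, r) = -9*(-13) = 117)
(V(-35, -171) + o)/(O(35, -106) - 49973) = (117 - 8347)/((-2*35 - 2*(-106)) - 49973) = -8230/((-70 + 212) - 49973) = -8230/(142 - 49973) = -8230/(-49831) = -8230*(-1/49831) = 8230/49831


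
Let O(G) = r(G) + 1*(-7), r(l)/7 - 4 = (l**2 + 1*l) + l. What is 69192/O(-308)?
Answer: 23064/219919 ≈ 0.10487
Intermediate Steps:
r(l) = 28 + 7*l**2 + 14*l (r(l) = 28 + 7*((l**2 + 1*l) + l) = 28 + 7*((l**2 + l) + l) = 28 + 7*((l + l**2) + l) = 28 + 7*(l**2 + 2*l) = 28 + (7*l**2 + 14*l) = 28 + 7*l**2 + 14*l)
O(G) = 21 + 7*G**2 + 14*G (O(G) = (28 + 7*G**2 + 14*G) + 1*(-7) = (28 + 7*G**2 + 14*G) - 7 = 21 + 7*G**2 + 14*G)
69192/O(-308) = 69192/(21 + 7*(-308)**2 + 14*(-308)) = 69192/(21 + 7*94864 - 4312) = 69192/(21 + 664048 - 4312) = 69192/659757 = 69192*(1/659757) = 23064/219919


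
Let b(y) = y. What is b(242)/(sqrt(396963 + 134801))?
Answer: 121*sqrt(132941)/132941 ≈ 0.33186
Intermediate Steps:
b(242)/(sqrt(396963 + 134801)) = 242/(sqrt(396963 + 134801)) = 242/(sqrt(531764)) = 242/((2*sqrt(132941))) = 242*(sqrt(132941)/265882) = 121*sqrt(132941)/132941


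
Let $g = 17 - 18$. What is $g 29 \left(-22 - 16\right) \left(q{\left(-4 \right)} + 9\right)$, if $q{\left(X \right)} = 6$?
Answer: $16530$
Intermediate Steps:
$g = -1$ ($g = 17 - 18 = -1$)
$g 29 \left(-22 - 16\right) \left(q{\left(-4 \right)} + 9\right) = \left(-1\right) 29 \left(-22 - 16\right) \left(6 + 9\right) = - 29 \left(\left(-38\right) 15\right) = \left(-29\right) \left(-570\right) = 16530$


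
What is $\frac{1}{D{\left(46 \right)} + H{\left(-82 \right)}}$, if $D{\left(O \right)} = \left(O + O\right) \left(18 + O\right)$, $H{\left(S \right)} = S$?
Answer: $\frac{1}{5806} \approx 0.00017224$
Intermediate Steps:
$D{\left(O \right)} = 2 O \left(18 + O\right)$
$\frac{1}{D{\left(46 \right)} + H{\left(-82 \right)}} = \frac{1}{2 \cdot 46 \left(18 + 46\right) - 82} = \frac{1}{2 \cdot 46 \cdot 64 - 82} = \frac{1}{5888 - 82} = \frac{1}{5806}$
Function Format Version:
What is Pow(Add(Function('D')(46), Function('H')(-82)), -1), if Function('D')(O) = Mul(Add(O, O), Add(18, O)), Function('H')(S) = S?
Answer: Rational(1, 5806) ≈ 0.00017224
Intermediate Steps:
Function('D')(O) = Mul(2, O, Add(18, O)) (Function('D')(O) = Mul(Mul(2, O), Add(18, O)) = Mul(2, O, Add(18, O)))
Pow(Add(Function('D')(46), Function('H')(-82)), -1) = Pow(Add(Mul(2, 46, Add(18, 46)), -82), -1) = Pow(Add(Mul(2, 46, 64), -82), -1) = Pow(Add(5888, -82), -1) = Pow(5806, -1) = Rational(1, 5806)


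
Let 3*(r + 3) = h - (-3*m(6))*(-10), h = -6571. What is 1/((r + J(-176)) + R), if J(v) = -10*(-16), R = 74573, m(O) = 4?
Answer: 3/217499 ≈ 1.3793e-5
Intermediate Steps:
J(v) = 160
r = -6700/3 (r = -3 + (-6571 - (-3*4)*(-10))/3 = -3 + (-6571 - (-12)*(-10))/3 = -3 + (-6571 - 1*120)/3 = -3 + (-6571 - 120)/3 = -3 + (1/3)*(-6691) = -3 - 6691/3 = -6700/3 ≈ -2233.3)
1/((r + J(-176)) + R) = 1/((-6700/3 + 160) + 74573) = 1/(-6220/3 + 74573) = 1/(217499/3) = 3/217499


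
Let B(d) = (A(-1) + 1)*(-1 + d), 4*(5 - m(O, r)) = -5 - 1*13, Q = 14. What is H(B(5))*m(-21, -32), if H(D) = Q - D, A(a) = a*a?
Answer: 57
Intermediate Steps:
A(a) = a**2
m(O, r) = 19/2 (m(O, r) = 5 - (-5 - 1*13)/4 = 5 - (-5 - 13)/4 = 5 - 1/4*(-18) = 5 + 9/2 = 19/2)
B(d) = -2 + 2*d (B(d) = ((-1)**2 + 1)*(-1 + d) = (1 + 1)*(-1 + d) = 2*(-1 + d) = -2 + 2*d)
H(D) = 14 - D
H(B(5))*m(-21, -32) = (14 - (-2 + 2*5))*(19/2) = (14 - (-2 + 10))*(19/2) = (14 - 1*8)*(19/2) = (14 - 8)*(19/2) = 6*(19/2) = 57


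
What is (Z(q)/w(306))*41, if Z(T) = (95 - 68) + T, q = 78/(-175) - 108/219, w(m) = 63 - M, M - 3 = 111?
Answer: -4550057/217175 ≈ -20.951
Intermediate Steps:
M = 114 (M = 3 + 111 = 114)
w(m) = -51 (w(m) = 63 - 1*114 = 63 - 114 = -51)
q = -11994/12775 (q = 78*(-1/175) - 108*1/219 = -78/175 - 36/73 = -11994/12775 ≈ -0.93886)
Z(T) = 27 + T
(Z(q)/w(306))*41 = ((27 - 11994/12775)/(-51))*41 = ((332931/12775)*(-1/51))*41 = -110977/217175*41 = -4550057/217175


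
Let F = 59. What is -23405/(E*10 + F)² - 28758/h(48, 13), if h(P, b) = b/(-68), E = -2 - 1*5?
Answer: 236316559/1573 ≈ 1.5023e+5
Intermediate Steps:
E = -7 (E = -2 - 5 = -7)
h(P, b) = -b/68 (h(P, b) = b*(-1/68) = -b/68)
-23405/(E*10 + F)² - 28758/h(48, 13) = -23405/(-7*10 + 59)² - 28758/((-1/68*13)) = -23405/(-70 + 59)² - 28758/(-13/68) = -23405/((-11)²) - 28758*(-68/13) = -23405/121 + 1955544/13 = 236316559/1573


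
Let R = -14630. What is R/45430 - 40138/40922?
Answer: -224690/172457 ≈ -1.3029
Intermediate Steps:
R/45430 - 40138/40922 = -14630/45430 - 40138/40922 = -14630*1/45430 - 40138*1/40922 = -19/59 - 2867/2923 = -224690/172457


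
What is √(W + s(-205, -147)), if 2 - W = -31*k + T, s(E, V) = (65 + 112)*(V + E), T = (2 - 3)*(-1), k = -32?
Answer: I*√63295 ≈ 251.58*I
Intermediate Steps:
T = 1 (T = -1*(-1) = 1)
s(E, V) = 177*E + 177*V (s(E, V) = 177*(E + V) = 177*E + 177*V)
W = -991 (W = 2 - (-31*(-32) + 1) = 2 - (992 + 1) = 2 - 1*993 = 2 - 993 = -991)
√(W + s(-205, -147)) = √(-991 + (177*(-205) + 177*(-147))) = √(-991 + (-36285 - 26019)) = √(-991 - 62304) = √(-63295) = I*√63295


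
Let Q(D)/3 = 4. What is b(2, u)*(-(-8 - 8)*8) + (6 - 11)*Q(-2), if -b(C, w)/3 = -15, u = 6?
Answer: 5700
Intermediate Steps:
Q(D) = 12 (Q(D) = 3*4 = 12)
b(C, w) = 45 (b(C, w) = -3*(-15) = 45)
b(2, u)*(-(-8 - 8)*8) + (6 - 11)*Q(-2) = 45*(-(-8 - 8)*8) + (6 - 11)*12 = 45*(-(-16)*8) - 5*12 = 45*(-1*(-128)) - 60 = 45*128 - 60 = 5760 - 60 = 5700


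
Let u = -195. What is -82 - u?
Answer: 113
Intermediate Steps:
-82 - u = -82 - 1*(-195) = -82 + 195 = 113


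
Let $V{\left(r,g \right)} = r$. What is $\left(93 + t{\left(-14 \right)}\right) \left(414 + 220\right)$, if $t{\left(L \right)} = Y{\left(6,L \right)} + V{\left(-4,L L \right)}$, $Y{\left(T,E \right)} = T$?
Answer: $60230$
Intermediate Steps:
$t{\left(L \right)} = 2$ ($t{\left(L \right)} = 6 - 4 = 2$)
$\left(93 + t{\left(-14 \right)}\right) \left(414 + 220\right) = \left(93 + 2\right) \left(414 + 220\right) = 95 \cdot 634 = 60230$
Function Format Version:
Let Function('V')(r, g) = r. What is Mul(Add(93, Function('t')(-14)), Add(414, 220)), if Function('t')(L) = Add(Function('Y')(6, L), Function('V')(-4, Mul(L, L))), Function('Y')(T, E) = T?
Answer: 60230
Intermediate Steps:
Function('t')(L) = 2 (Function('t')(L) = Add(6, -4) = 2)
Mul(Add(93, Function('t')(-14)), Add(414, 220)) = Mul(Add(93, 2), Add(414, 220)) = Mul(95, 634) = 60230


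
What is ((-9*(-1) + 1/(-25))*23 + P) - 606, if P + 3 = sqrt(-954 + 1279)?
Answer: -10073/25 + 5*sqrt(13) ≈ -384.89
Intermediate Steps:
P = -3 + 5*sqrt(13) (P = -3 + sqrt(-954 + 1279) = -3 + sqrt(325) = -3 + 5*sqrt(13) ≈ 15.028)
((-9*(-1) + 1/(-25))*23 + P) - 606 = ((-9*(-1) + 1/(-25))*23 + (-3 + 5*sqrt(13))) - 606 = ((9 - 1/25)*23 + (-3 + 5*sqrt(13))) - 606 = ((224/25)*23 + (-3 + 5*sqrt(13))) - 606 = (5152/25 + (-3 + 5*sqrt(13))) - 606 = (5077/25 + 5*sqrt(13)) - 606 = -10073/25 + 5*sqrt(13)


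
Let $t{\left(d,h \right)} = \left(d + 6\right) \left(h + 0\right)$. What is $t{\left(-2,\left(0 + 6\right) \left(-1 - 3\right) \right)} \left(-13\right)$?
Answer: $1248$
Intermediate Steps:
$t{\left(d,h \right)} = h \left(6 + d\right)$ ($t{\left(d,h \right)} = \left(6 + d\right) h = h \left(6 + d\right)$)
$t{\left(-2,\left(0 + 6\right) \left(-1 - 3\right) \right)} \left(-13\right) = \left(0 + 6\right) \left(-1 - 3\right) \left(6 - 2\right) \left(-13\right) = 6 \left(-4\right) 4 \left(-13\right) = \left(-24\right) 4 \left(-13\right) = \left(-96\right) \left(-13\right) = 1248$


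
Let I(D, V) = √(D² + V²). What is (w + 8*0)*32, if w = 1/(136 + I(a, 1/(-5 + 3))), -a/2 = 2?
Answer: 17408/73919 - 64*√65/73919 ≈ 0.22852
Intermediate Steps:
a = -4 (a = -2*2 = -4)
w = 1/(136 + √65/2) (w = 1/(136 + √((-4)² + (1/(-5 + 3))²)) = 1/(136 + √(16 + (1/(-2))²)) = 1/(136 + √(16 + (-½)²)) = 1/(136 + √(16 + ¼)) = 1/(136 + √(65/4)) = 1/(136 + √65/2) ≈ 0.0071413)
(w + 8*0)*32 = ((544/73919 - 2*√65/73919) + 8*0)*32 = ((544/73919 - 2*√65/73919) + 0)*32 = (544/73919 - 2*√65/73919)*32 = 17408/73919 - 64*√65/73919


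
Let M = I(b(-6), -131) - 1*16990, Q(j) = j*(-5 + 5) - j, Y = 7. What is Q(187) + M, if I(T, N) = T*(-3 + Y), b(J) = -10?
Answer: -17217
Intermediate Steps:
I(T, N) = 4*T (I(T, N) = T*(-3 + 7) = T*4 = 4*T)
Q(j) = -j (Q(j) = j*0 - j = 0 - j = -j)
M = -17030 (M = 4*(-10) - 1*16990 = -40 - 16990 = -17030)
Q(187) + M = -1*187 - 17030 = -187 - 17030 = -17217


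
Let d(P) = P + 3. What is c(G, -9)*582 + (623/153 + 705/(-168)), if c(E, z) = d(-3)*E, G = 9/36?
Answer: -1067/8568 ≈ -0.12453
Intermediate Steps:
d(P) = 3 + P
G = 1/4 (G = 9*(1/36) = 1/4 ≈ 0.25000)
c(E, z) = 0 (c(E, z) = (3 - 3)*E = 0*E = 0)
c(G, -9)*582 + (623/153 + 705/(-168)) = 0*582 + (623/153 + 705/(-168)) = 0 + (623*(1/153) + 705*(-1/168)) = 0 + (623/153 - 235/56) = 0 - 1067/8568 = -1067/8568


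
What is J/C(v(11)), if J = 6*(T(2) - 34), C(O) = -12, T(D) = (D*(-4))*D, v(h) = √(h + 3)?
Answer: 25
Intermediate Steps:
v(h) = √(3 + h)
T(D) = -4*D² (T(D) = (-4*D)*D = -4*D²)
J = -300 (J = 6*(-4*2² - 34) = 6*(-4*4 - 34) = 6*(-16 - 34) = 6*(-50) = -300)
J/C(v(11)) = -300/(-12) = -300*(-1/12) = 25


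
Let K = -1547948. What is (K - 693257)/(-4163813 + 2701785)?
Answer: 2241205/1462028 ≈ 1.5329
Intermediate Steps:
(K - 693257)/(-4163813 + 2701785) = (-1547948 - 693257)/(-4163813 + 2701785) = -2241205/(-1462028) = -2241205*(-1/1462028) = 2241205/1462028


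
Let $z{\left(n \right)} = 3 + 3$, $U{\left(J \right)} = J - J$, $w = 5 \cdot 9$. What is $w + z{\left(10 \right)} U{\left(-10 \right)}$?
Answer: $45$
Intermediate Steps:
$w = 45$
$U{\left(J \right)} = 0$
$z{\left(n \right)} = 6$
$w + z{\left(10 \right)} U{\left(-10 \right)} = 45 + 6 \cdot 0 = 45 + 0 = 45$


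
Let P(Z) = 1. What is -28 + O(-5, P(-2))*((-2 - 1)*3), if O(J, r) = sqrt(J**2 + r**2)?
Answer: -28 - 9*sqrt(26) ≈ -73.891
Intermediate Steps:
-28 + O(-5, P(-2))*((-2 - 1)*3) = -28 + sqrt((-5)**2 + 1**2)*((-2 - 1)*3) = -28 + sqrt(25 + 1)*(-3*3) = -28 + sqrt(26)*(-9) = -28 - 9*sqrt(26)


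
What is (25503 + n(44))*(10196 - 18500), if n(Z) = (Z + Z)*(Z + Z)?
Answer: -276083088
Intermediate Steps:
n(Z) = 4*Z² (n(Z) = (2*Z)*(2*Z) = 4*Z²)
(25503 + n(44))*(10196 - 18500) = (25503 + 4*44²)*(10196 - 18500) = (25503 + 4*1936)*(-8304) = (25503 + 7744)*(-8304) = 33247*(-8304) = -276083088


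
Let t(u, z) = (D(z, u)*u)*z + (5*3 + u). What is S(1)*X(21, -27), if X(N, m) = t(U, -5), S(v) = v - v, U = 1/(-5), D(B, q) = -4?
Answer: 0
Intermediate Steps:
U = -1/5 (U = 1*(-1/5) = -1/5 ≈ -0.20000)
S(v) = 0
t(u, z) = 15 + u - 4*u*z (t(u, z) = (-4*u)*z + (5*3 + u) = -4*u*z + (15 + u) = 15 + u - 4*u*z)
X(N, m) = 54/5 (X(N, m) = 15 - 1/5 - 4*(-1/5)*(-5) = 15 - 1/5 - 4 = 54/5)
S(1)*X(21, -27) = 0*(54/5) = 0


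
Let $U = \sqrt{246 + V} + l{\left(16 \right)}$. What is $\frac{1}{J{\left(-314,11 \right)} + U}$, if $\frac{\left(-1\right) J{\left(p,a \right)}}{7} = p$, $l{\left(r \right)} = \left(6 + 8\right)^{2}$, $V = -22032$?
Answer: $\frac{399}{958837} - \frac{i \sqrt{21786}}{5753022} \approx 0.00041613 - 2.5656 \cdot 10^{-5} i$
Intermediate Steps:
$l{\left(r \right)} = 196$ ($l{\left(r \right)} = 14^{2} = 196$)
$J{\left(p,a \right)} = - 7 p$
$U = 196 + i \sqrt{21786}$ ($U = \sqrt{246 - 22032} + 196 = \sqrt{-21786} + 196 = i \sqrt{21786} + 196 = 196 + i \sqrt{21786} \approx 196.0 + 147.6 i$)
$\frac{1}{J{\left(-314,11 \right)} + U} = \frac{1}{\left(-7\right) \left(-314\right) + \left(196 + i \sqrt{21786}\right)} = \frac{1}{2198 + \left(196 + i \sqrt{21786}\right)} = \frac{1}{2394 + i \sqrt{21786}}$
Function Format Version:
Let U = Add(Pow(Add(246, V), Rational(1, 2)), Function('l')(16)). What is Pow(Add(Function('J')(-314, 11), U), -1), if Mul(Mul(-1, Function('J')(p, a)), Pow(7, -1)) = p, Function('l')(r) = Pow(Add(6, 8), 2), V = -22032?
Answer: Add(Rational(399, 958837), Mul(Rational(-1, 5753022), I, Pow(21786, Rational(1, 2)))) ≈ Add(0.00041613, Mul(-2.5656e-5, I))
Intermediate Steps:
Function('l')(r) = 196 (Function('l')(r) = Pow(14, 2) = 196)
Function('J')(p, a) = Mul(-7, p)
U = Add(196, Mul(I, Pow(21786, Rational(1, 2)))) (U = Add(Pow(Add(246, -22032), Rational(1, 2)), 196) = Add(Pow(-21786, Rational(1, 2)), 196) = Add(Mul(I, Pow(21786, Rational(1, 2))), 196) = Add(196, Mul(I, Pow(21786, Rational(1, 2)))) ≈ Add(196.00, Mul(147.60, I)))
Pow(Add(Function('J')(-314, 11), U), -1) = Pow(Add(Mul(-7, -314), Add(196, Mul(I, Pow(21786, Rational(1, 2))))), -1) = Pow(Add(2198, Add(196, Mul(I, Pow(21786, Rational(1, 2))))), -1) = Pow(Add(2394, Mul(I, Pow(21786, Rational(1, 2)))), -1)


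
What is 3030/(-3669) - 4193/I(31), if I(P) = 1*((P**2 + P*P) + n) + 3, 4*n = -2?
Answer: -14143568/4707327 ≈ -3.0046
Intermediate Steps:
n = -1/2 (n = (1/4)*(-2) = -1/2 ≈ -0.50000)
I(P) = 5/2 + 2*P**2 (I(P) = 1*((P**2 + P*P) - 1/2) + 3 = 1*((P**2 + P**2) - 1/2) + 3 = 1*(2*P**2 - 1/2) + 3 = 1*(-1/2 + 2*P**2) + 3 = (-1/2 + 2*P**2) + 3 = 5/2 + 2*P**2)
3030/(-3669) - 4193/I(31) = 3030/(-3669) - 4193/(5/2 + 2*31**2) = 3030*(-1/3669) - 4193/(5/2 + 2*961) = -1010/1223 - 4193/(5/2 + 1922) = -1010/1223 - 4193/3849/2 = -1010/1223 - 4193*2/3849 = -1010/1223 - 8386/3849 = -14143568/4707327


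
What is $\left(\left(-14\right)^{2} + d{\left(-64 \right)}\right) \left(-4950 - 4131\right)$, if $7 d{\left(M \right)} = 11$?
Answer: $- \frac{12559023}{7} \approx -1.7941 \cdot 10^{6}$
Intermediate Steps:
$d{\left(M \right)} = \frac{11}{7}$ ($d{\left(M \right)} = \frac{1}{7} \cdot 11 = \frac{11}{7}$)
$\left(\left(-14\right)^{2} + d{\left(-64 \right)}\right) \left(-4950 - 4131\right) = \left(\left(-14\right)^{2} + \frac{11}{7}\right) \left(-4950 - 4131\right) = \left(196 + \frac{11}{7}\right) \left(-9081\right) = \frac{1383}{7} \left(-9081\right) = - \frac{12559023}{7}$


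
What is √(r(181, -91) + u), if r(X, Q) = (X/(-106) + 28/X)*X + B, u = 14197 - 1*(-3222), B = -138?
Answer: √191011258/106 ≈ 130.38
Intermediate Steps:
u = 17419 (u = 14197 + 3222 = 17419)
r(X, Q) = -138 + X*(28/X - X/106) (r(X, Q) = (X/(-106) + 28/X)*X - 138 = (X*(-1/106) + 28/X)*X - 138 = (-X/106 + 28/X)*X - 138 = (28/X - X/106)*X - 138 = X*(28/X - X/106) - 138 = -138 + X*(28/X - X/106))
√(r(181, -91) + u) = √((-110 - 1/106*181²) + 17419) = √((-110 - 1/106*32761) + 17419) = √((-110 - 32761/106) + 17419) = √(-44421/106 + 17419) = √(1801993/106) = √191011258/106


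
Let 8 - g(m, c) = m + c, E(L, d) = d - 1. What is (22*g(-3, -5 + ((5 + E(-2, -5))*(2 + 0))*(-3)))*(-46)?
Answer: -10120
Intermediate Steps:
E(L, d) = -1 + d
g(m, c) = 8 - c - m (g(m, c) = 8 - (m + c) = 8 - (c + m) = 8 + (-c - m) = 8 - c - m)
(22*g(-3, -5 + ((5 + E(-2, -5))*(2 + 0))*(-3)))*(-46) = (22*(8 - (-5 + ((5 + (-1 - 5))*(2 + 0))*(-3)) - 1*(-3)))*(-46) = (22*(8 - (-5 + ((5 - 6)*2)*(-3)) + 3))*(-46) = (22*(8 - (-5 - 1*2*(-3)) + 3))*(-46) = (22*(8 - (-5 - 2*(-3)) + 3))*(-46) = (22*(8 - (-5 + 6) + 3))*(-46) = (22*(8 - 1*1 + 3))*(-46) = (22*(8 - 1 + 3))*(-46) = (22*10)*(-46) = 220*(-46) = -10120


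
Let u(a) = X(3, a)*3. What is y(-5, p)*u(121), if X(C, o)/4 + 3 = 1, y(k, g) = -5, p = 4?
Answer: 120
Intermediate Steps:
X(C, o) = -8 (X(C, o) = -12 + 4*1 = -12 + 4 = -8)
u(a) = -24 (u(a) = -8*3 = -24)
y(-5, p)*u(121) = -5*(-24) = 120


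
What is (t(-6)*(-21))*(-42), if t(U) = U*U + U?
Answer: 26460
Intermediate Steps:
t(U) = U + U² (t(U) = U² + U = U + U²)
(t(-6)*(-21))*(-42) = (-6*(1 - 6)*(-21))*(-42) = (-6*(-5)*(-21))*(-42) = (30*(-21))*(-42) = -630*(-42) = 26460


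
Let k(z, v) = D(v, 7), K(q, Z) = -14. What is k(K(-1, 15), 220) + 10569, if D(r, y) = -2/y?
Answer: 73981/7 ≈ 10569.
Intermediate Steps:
k(z, v) = -2/7
k(K(-1, 15), 220) + 10569 = -2/7 + 10569 = 73981/7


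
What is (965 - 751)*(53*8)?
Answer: 90736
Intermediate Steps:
(965 - 751)*(53*8) = 214*424 = 90736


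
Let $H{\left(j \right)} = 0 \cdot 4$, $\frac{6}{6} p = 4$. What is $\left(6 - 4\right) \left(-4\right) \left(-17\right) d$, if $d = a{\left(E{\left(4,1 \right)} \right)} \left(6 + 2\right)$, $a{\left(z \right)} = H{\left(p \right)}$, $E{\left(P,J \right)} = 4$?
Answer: $0$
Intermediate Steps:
$p = 4$
$H{\left(j \right)} = 0$
$a{\left(z \right)} = 0$
$d = 0$ ($d = 0 \left(6 + 2\right) = 0 \cdot 8 = 0$)
$\left(6 - 4\right) \left(-4\right) \left(-17\right) d = \left(6 - 4\right) \left(-4\right) \left(-17\right) 0 = 2 \left(-4\right) \left(-17\right) 0 = \left(-8\right) \left(-17\right) 0 = 136 \cdot 0 = 0$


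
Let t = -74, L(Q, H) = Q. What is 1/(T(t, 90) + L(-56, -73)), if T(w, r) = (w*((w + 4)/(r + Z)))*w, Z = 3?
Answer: -93/388528 ≈ -0.00023937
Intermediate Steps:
T(w, r) = w²*(4 + w)/(3 + r) (T(w, r) = (w*((w + 4)/(r + 3)))*w = (w*((4 + w)/(3 + r)))*w = (w*(4 + w)/(3 + r))*w = w²*(4 + w)/(3 + r))
1/(T(t, 90) + L(-56, -73)) = 1/((-74)²*(4 - 74)/(3 + 90) - 56) = 1/(5476*(-70)/93 - 56) = 1/(5476*(1/93)*(-70) - 56) = 1/(-383320/93 - 56) = 1/(-388528/93) = -93/388528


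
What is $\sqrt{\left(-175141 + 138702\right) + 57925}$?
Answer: $\sqrt{21486} \approx 146.58$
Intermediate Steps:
$\sqrt{\left(-175141 + 138702\right) + 57925} = \sqrt{-36439 + 57925} = \sqrt{21486}$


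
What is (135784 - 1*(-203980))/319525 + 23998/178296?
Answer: 34123261547/28485014700 ≈ 1.1979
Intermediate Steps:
(135784 - 1*(-203980))/319525 + 23998/178296 = (135784 + 203980)*(1/319525) + 23998*(1/178296) = 339764*(1/319525) + 11999/89148 = 339764/319525 + 11999/89148 = 34123261547/28485014700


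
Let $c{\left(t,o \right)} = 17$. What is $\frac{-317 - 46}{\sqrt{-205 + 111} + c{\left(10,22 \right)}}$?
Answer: $- \frac{6171}{383} + \frac{363 i \sqrt{94}}{383} \approx -16.112 + 9.1891 i$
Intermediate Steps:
$\frac{-317 - 46}{\sqrt{-205 + 111} + c{\left(10,22 \right)}} = \frac{-317 - 46}{\sqrt{-205 + 111} + 17} = - \frac{363}{\sqrt{-94} + 17} = - \frac{363}{i \sqrt{94} + 17} = - \frac{363}{17 + i \sqrt{94}}$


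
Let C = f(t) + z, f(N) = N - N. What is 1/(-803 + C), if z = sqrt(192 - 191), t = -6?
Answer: -1/802 ≈ -0.0012469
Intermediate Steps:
z = 1 (z = sqrt(1) = 1)
f(N) = 0
C = 1 (C = 0 + 1 = 1)
1/(-803 + C) = 1/(-803 + 1) = 1/(-802) = -1/802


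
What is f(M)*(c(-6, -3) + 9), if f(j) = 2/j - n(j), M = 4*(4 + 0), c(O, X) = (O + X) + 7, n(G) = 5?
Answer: -273/8 ≈ -34.125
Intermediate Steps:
c(O, X) = 7 + O + X
M = 16 (M = 4*4 = 16)
f(j) = -5 + 2/j (f(j) = 2/j - 1*5 = 2/j - 5 = -5 + 2/j)
f(M)*(c(-6, -3) + 9) = (-5 + 2/16)*((7 - 6 - 3) + 9) = (-5 + 2*(1/16))*(-2 + 9) = (-5 + 1/8)*7 = -39/8*7 = -273/8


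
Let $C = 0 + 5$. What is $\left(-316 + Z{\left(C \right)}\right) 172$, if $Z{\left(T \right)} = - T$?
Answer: $-55212$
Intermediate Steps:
$C = 5$
$\left(-316 + Z{\left(C \right)}\right) 172 = \left(-316 - 5\right) 172 = \left(-321\right) 172 = -55212$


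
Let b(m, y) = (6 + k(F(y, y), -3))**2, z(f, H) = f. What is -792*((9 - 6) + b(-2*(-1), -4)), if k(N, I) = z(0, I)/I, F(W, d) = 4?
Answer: -30888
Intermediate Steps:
k(N, I) = 0 (k(N, I) = 0/I = 0)
b(m, y) = 36 (b(m, y) = (6 + 0)**2 = 6**2 = 36)
-792*((9 - 6) + b(-2*(-1), -4)) = -792*((9 - 6) + 36) = -792*(3 + 36) = -792*39 = -30888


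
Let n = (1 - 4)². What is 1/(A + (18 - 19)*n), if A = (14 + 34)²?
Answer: 1/2295 ≈ 0.00043573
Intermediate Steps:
A = 2304 (A = 48² = 2304)
n = 9 (n = (-3)² = 9)
1/(A + (18 - 19)*n) = 1/(2304 + (18 - 19)*9) = 1/(2304 - 1*9) = 1/(2304 - 9) = 1/2295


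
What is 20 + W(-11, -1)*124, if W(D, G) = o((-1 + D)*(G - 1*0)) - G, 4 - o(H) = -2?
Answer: 888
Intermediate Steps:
o(H) = 6 (o(H) = 4 - 1*(-2) = 4 + 2 = 6)
W(D, G) = 6 - G
20 + W(-11, -1)*124 = 20 + (6 - 1*(-1))*124 = 20 + (6 + 1)*124 = 20 + 7*124 = 20 + 868 = 888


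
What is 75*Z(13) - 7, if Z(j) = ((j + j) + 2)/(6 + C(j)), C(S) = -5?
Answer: 2093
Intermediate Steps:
Z(j) = 2 + 2*j (Z(j) = ((j + j) + 2)/(6 - 5) = (2*j + 2)/1 = (2 + 2*j)*1 = 2 + 2*j)
75*Z(13) - 7 = 75*(2 + 2*13) - 7 = 75*(2 + 26) - 7 = 75*28 - 7 = 2100 - 7 = 2093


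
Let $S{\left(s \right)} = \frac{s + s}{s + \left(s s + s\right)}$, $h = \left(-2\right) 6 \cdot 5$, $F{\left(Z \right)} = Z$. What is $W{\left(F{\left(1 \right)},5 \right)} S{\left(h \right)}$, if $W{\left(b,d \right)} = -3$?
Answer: $\frac{3}{29} \approx 0.10345$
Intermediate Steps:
$h = -60$ ($h = \left(-12\right) 5 = -60$)
$S{\left(s \right)} = \frac{2 s}{s^{2} + 2 s}$ ($S{\left(s \right)} = \frac{2 s}{s + \left(s^{2} + s\right)} = \frac{2 s}{s + \left(s + s^{2}\right)} = \frac{2 s}{s^{2} + 2 s}$)
$W{\left(F{\left(1 \right)},5 \right)} S{\left(h \right)} = - 3 \frac{2}{2 - 60} = - 3 \frac{2}{-58} = - 3 \cdot 2 \left(- \frac{1}{58}\right) = \left(-3\right) \left(- \frac{1}{29}\right) = \frac{3}{29}$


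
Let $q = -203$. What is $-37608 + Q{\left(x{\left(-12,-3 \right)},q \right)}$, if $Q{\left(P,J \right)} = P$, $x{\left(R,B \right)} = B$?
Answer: $-37611$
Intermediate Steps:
$-37608 + Q{\left(x{\left(-12,-3 \right)},q \right)} = -37608 - 3 = -37611$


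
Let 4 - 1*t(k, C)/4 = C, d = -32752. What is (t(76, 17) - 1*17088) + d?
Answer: -49892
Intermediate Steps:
t(k, C) = 16 - 4*C
(t(76, 17) - 1*17088) + d = ((16 - 4*17) - 1*17088) - 32752 = ((16 - 68) - 17088) - 32752 = (-52 - 17088) - 32752 = -17140 - 32752 = -49892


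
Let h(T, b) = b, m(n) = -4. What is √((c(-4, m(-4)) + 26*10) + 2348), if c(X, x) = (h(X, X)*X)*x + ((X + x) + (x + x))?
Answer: 4*√158 ≈ 50.279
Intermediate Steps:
c(X, x) = X + 3*x + x*X² (c(X, x) = (X*X)*x + ((X + x) + (x + x)) = X²*x + ((X + x) + 2*x) = x*X² + (X + 3*x) = X + 3*x + x*X²)
√((c(-4, m(-4)) + 26*10) + 2348) = √(((-4 + 3*(-4) - 4*(-4)²) + 26*10) + 2348) = √(((-4 - 12 - 4*16) + 260) + 2348) = √(((-4 - 12 - 64) + 260) + 2348) = √((-80 + 260) + 2348) = √(180 + 2348) = √2528 = 4*√158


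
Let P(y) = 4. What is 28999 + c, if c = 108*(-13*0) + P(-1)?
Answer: 29003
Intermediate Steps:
c = 4 (c = 108*(-13*0) + 4 = 108*0 + 4 = 0 + 4 = 4)
28999 + c = 28999 + 4 = 29003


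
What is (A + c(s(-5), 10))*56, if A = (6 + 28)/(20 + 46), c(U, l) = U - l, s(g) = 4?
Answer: -10136/33 ≈ -307.15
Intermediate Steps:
A = 17/33 (A = 34/66 = 34*(1/66) = 17/33 ≈ 0.51515)
(A + c(s(-5), 10))*56 = (17/33 + (4 - 1*10))*56 = (17/33 + (4 - 10))*56 = (17/33 - 6)*56 = -181/33*56 = -10136/33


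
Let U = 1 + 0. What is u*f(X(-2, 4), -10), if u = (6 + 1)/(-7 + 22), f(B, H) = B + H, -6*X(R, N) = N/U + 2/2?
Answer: -91/18 ≈ -5.0556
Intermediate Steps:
U = 1
X(R, N) = -⅙ - N/6 (X(R, N) = -(N/1 + 2/2)/6 = -(N*1 + 2*(½))/6 = -(N + 1)/6 = -(1 + N)/6 = -⅙ - N/6)
u = 7/15 ≈ 0.46667
u*f(X(-2, 4), -10) = 7*((-⅙ - ⅙*4) - 10)/15 = 7*((-⅙ - ⅔) - 10)/15 = 7*(-⅚ - 10)/15 = (7/15)*(-65/6) = -91/18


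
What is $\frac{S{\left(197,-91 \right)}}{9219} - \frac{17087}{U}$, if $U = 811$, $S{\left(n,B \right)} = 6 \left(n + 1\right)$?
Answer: $- \frac{52187195}{2492203} \approx -20.94$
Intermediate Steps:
$S{\left(n,B \right)} = 6 + 6 n$ ($S{\left(n,B \right)} = 6 \left(1 + n\right) = 6 + 6 n$)
$\frac{S{\left(197,-91 \right)}}{9219} - \frac{17087}{U} = \frac{6 + 6 \cdot 197}{9219} - \frac{17087}{811} = \left(6 + 1182\right) \frac{1}{9219} - \frac{17087}{811} = 1188 \cdot \frac{1}{9219} - \frac{17087}{811} = \frac{396}{3073} - \frac{17087}{811} = - \frac{52187195}{2492203}$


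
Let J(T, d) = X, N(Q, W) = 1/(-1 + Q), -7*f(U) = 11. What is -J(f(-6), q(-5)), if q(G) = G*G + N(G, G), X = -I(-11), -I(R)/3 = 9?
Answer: -27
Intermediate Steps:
I(R) = -27 (I(R) = -3*9 = -27)
f(U) = -11/7 (f(U) = -1/7*11 = -11/7)
X = 27 (X = -1*(-27) = 27)
q(G) = G**2 + 1/(-1 + G) (q(G) = G*G + 1/(-1 + G) = G**2 + 1/(-1 + G))
J(T, d) = 27
-J(f(-6), q(-5)) = -1*27 = -27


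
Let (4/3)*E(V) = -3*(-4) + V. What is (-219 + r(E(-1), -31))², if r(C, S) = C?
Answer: 710649/16 ≈ 44416.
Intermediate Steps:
E(V) = 9 + 3*V/4 (E(V) = 3*(-3*(-4) + V)/4 = 3*(12 + V)/4 = 9 + 3*V/4)
(-219 + r(E(-1), -31))² = (-219 + (9 + (¾)*(-1)))² = (-219 + (9 - ¾))² = (-219 + 33/4)² = (-843/4)² = 710649/16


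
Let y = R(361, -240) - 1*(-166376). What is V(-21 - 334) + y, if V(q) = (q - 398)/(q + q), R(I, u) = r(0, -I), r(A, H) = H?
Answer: 117871403/710 ≈ 1.6602e+5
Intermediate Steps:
R(I, u) = -I
y = 166015 (y = -1*361 - 1*(-166376) = -361 + 166376 = 166015)
V(q) = (-398 + q)/(2*q) (V(q) = (-398 + q)/((2*q)) = (-398 + q)*(1/(2*q)) = (-398 + q)/(2*q))
V(-21 - 334) + y = (-398 + (-21 - 334))/(2*(-21 - 334)) + 166015 = (1/2)*(-398 - 355)/(-355) + 166015 = (1/2)*(-1/355)*(-753) + 166015 = 753/710 + 166015 = 117871403/710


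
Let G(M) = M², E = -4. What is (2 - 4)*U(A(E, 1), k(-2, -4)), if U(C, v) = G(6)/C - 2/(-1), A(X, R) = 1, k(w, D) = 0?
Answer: -76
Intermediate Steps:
U(C, v) = 2 + 36/C (U(C, v) = 6²/C - 2/(-1) = 36/C - 2*(-1) = 36/C + 2 = 2 + 36/C)
(2 - 4)*U(A(E, 1), k(-2, -4)) = (2 - 4)*(2 + 36/1) = -2*(2 + 36*1) = -2*(2 + 36) = -2*38 = -76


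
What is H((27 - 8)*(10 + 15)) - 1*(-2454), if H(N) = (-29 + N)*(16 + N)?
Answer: 221440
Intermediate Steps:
H((27 - 8)*(10 + 15)) - 1*(-2454) = (-464 + ((27 - 8)*(10 + 15))² - 13*(27 - 8)*(10 + 15)) - 1*(-2454) = (-464 + (19*25)² - 247*25) + 2454 = (-464 + 475² - 13*475) + 2454 = (-464 + 225625 - 6175) + 2454 = 218986 + 2454 = 221440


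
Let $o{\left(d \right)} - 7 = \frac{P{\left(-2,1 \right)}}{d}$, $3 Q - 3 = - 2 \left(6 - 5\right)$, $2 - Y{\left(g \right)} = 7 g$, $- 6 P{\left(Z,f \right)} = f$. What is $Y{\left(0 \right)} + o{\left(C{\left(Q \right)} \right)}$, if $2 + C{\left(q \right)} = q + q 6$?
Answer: $\frac{17}{2} \approx 8.5$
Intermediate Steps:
$P{\left(Z,f \right)} = - \frac{f}{6}$
$Y{\left(g \right)} = 2 - 7 g$
$Q = \frac{1}{3}$ ($Q = 1 + \frac{\left(-2\right) \left(6 - 5\right)}{3} = 1 + \frac{\left(-2\right) 1}{3} = 1 + \frac{1}{3} \left(-2\right) = 1 - \frac{2}{3} = \frac{1}{3} \approx 0.33333$)
$C{\left(q \right)} = -2 + 7 q$ ($C{\left(q \right)} = -2 + \left(q + q 6\right) = -2 + \left(q + 6 q\right) = -2 + 7 q$)
$o{\left(d \right)} = 7 - \frac{1}{6 d}$ ($o{\left(d \right)} = 7 + \frac{\left(- \frac{1}{6}\right) 1}{d} = 7 - \frac{1}{6 d}$)
$Y{\left(0 \right)} + o{\left(C{\left(Q \right)} \right)} = \left(2 - 0\right) + \left(7 - \frac{1}{6 \left(-2 + 7 \cdot \frac{1}{3}\right)}\right) = \left(2 + 0\right) + \left(7 - \frac{1}{6 \left(-2 + \frac{7}{3}\right)}\right) = 2 + \left(7 - \frac{\frac{1}{\frac{1}{3}}}{6}\right) = 2 + \left(7 - \frac{1}{2}\right) = 2 + \frac{13}{2} = \frac{17}{2}$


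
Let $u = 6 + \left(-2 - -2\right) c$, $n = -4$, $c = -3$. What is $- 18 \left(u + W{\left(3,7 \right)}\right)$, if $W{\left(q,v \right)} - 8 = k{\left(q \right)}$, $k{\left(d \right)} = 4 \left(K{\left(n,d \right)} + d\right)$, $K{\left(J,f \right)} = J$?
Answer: $-180$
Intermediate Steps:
$k{\left(d \right)} = -16 + 4 d$ ($k{\left(d \right)} = 4 \left(-4 + d\right) = -16 + 4 d$)
$W{\left(q,v \right)} = -8 + 4 q$ ($W{\left(q,v \right)} = 8 + \left(-16 + 4 q\right) = -8 + 4 q$)
$u = 6$ ($u = 6 + \left(-2 - -2\right) \left(-3\right) = 6 + \left(-2 + 2\right) \left(-3\right) = 6 + 0 \left(-3\right) = 6 + 0 = 6$)
$- 18 \left(u + W{\left(3,7 \right)}\right) = - 18 \left(6 + \left(-8 + 4 \cdot 3\right)\right) = - 18 \left(6 + \left(-8 + 12\right)\right) = - 18 \left(6 + 4\right) = \left(-18\right) 10 = -180$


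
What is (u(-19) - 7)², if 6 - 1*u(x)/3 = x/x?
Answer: 64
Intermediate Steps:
u(x) = 15 (u(x) = 18 - 3*x/x = 18 - 3*1 = 18 - 3 = 15)
(u(-19) - 7)² = (15 - 7)² = 8² = 64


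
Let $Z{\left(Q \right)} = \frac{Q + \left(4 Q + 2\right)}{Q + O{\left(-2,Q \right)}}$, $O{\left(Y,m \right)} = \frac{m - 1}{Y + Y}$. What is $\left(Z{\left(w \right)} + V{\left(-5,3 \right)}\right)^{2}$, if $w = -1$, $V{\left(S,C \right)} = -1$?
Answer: $25$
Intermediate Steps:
$O{\left(Y,m \right)} = \frac{-1 + m}{2 Y}$
$Z{\left(Q \right)} = \frac{2 + 5 Q}{\frac{1}{4} + \frac{3 Q}{4}}$ ($Z{\left(Q \right)} = \frac{Q + \left(4 Q + 2\right)}{Q + \frac{-1 + Q}{2 \left(-2\right)}} = \frac{Q + \left(2 + 4 Q\right)}{Q + \frac{1}{2} \left(- \frac{1}{2}\right) \left(-1 + Q\right)} = \frac{2 + 5 Q}{Q - \left(- \frac{1}{4} + \frac{Q}{4}\right)} = \frac{2 + 5 Q}{\frac{1}{4} + \frac{3 Q}{4}}$)
$\left(Z{\left(w \right)} + V{\left(-5,3 \right)}\right)^{2} = \left(\frac{4 \left(2 + 5 \left(-1\right)\right)}{1 + 3 \left(-1\right)} - 1\right)^{2} = \left(\frac{4 \left(2 - 5\right)}{1 - 3} - 1\right)^{2} = \left(4 \frac{1}{-2} \left(-3\right) - 1\right)^{2} = \left(4 \left(- \frac{1}{2}\right) \left(-3\right) - 1\right)^{2} = \left(6 - 1\right)^{2} = 5^{2} = 25$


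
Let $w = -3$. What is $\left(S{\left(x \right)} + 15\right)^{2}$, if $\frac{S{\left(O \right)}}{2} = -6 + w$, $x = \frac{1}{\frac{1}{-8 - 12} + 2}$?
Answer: $9$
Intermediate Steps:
$x = \frac{20}{39}$ ($x = \frac{1}{\frac{1}{-20} + 2} = \frac{1}{- \frac{1}{20} + 2} = \frac{1}{\frac{39}{20}} = \frac{20}{39} \approx 0.51282$)
$S{\left(O \right)} = -18$ ($S{\left(O \right)} = 2 \left(-6 - 3\right) = 2 \left(-9\right) = -18$)
$\left(S{\left(x \right)} + 15\right)^{2} = \left(-18 + 15\right)^{2} = \left(-3\right)^{2} = 9$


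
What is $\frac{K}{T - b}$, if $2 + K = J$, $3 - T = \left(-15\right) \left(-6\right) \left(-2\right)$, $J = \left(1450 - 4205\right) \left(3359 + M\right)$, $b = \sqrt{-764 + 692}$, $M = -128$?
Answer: $- \frac{542985827}{11187} - \frac{17802814 i \sqrt{2}}{11187} \approx -48537.0 - 2250.6 i$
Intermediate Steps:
$b = 6 i \sqrt{2}$ ($b = \sqrt{-72} = 6 i \sqrt{2} \approx 8.4853 i$)
$J = -8901405$ ($J = \left(1450 - 4205\right) \left(3359 - 128\right) = \left(-2755\right) 3231 = -8901405$)
$T = 183$ ($T = 3 - \left(-15\right) \left(-6\right) \left(-2\right) = 3 - 90 \left(-2\right) = 3 - -180 = 3 + 180 = 183$)
$K = -8901407$ ($K = -2 - 8901405 = -8901407$)
$\frac{K}{T - b} = - \frac{8901407}{183 - 6 i \sqrt{2}}$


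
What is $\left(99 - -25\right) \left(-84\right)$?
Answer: $-10416$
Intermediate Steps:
$\left(99 - -25\right) \left(-84\right) = \left(99 + 25\right) \left(-84\right) = 124 \left(-84\right) = -10416$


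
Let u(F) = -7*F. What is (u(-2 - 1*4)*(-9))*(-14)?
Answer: 5292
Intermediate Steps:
u(F) = -7*F
(u(-2 - 1*4)*(-9))*(-14) = (-7*(-2 - 1*4)*(-9))*(-14) = (-7*(-2 - 4)*(-9))*(-14) = (-7*(-6)*(-9))*(-14) = (42*(-9))*(-14) = -378*(-14) = 5292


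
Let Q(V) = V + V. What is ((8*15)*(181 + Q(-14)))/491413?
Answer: 18360/491413 ≈ 0.037362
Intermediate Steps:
Q(V) = 2*V
((8*15)*(181 + Q(-14)))/491413 = ((8*15)*(181 + 2*(-14)))/491413 = (120*(181 - 28))*(1/491413) = (120*153)*(1/491413) = 18360*(1/491413) = 18360/491413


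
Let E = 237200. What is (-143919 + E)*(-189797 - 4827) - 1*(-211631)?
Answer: -18154509713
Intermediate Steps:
(-143919 + E)*(-189797 - 4827) - 1*(-211631) = (-143919 + 237200)*(-189797 - 4827) - 1*(-211631) = 93281*(-194624) + 211631 = -18154721344 + 211631 = -18154509713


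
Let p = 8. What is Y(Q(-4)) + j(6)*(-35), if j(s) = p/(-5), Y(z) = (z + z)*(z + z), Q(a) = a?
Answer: 120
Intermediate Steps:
Y(z) = 4*z² (Y(z) = (2*z)*(2*z) = 4*z²)
j(s) = -8/5 (j(s) = 8/(-5) = 8*(-⅕) = -8/5)
Y(Q(-4)) + j(6)*(-35) = 4*(-4)² - 8/5*(-35) = 4*16 + 56 = 64 + 56 = 120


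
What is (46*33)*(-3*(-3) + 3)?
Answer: 18216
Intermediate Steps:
(46*33)*(-3*(-3) + 3) = 1518*(9 + 3) = 1518*12 = 18216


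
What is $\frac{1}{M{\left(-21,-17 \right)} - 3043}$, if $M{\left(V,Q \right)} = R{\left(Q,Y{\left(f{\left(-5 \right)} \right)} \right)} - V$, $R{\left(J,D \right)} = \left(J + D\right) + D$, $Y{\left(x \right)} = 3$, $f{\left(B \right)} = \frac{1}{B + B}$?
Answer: $- \frac{1}{3033} \approx -0.00032971$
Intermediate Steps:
$f{\left(B \right)} = \frac{1}{2 B}$
$R{\left(J,D \right)} = J + 2 D$ ($R{\left(J,D \right)} = \left(D + J\right) + D = J + 2 D$)
$M{\left(V,Q \right)} = 6 + Q - V$ ($M{\left(V,Q \right)} = \left(Q + 2 \cdot 3\right) - V = \left(Q + 6\right) - V = \left(6 + Q\right) - V = 6 + Q - V$)
$\frac{1}{M{\left(-21,-17 \right)} - 3043} = \frac{1}{\left(6 - 17 - -21\right) - 3043} = \frac{1}{\left(6 - 17 + 21\right) + \left(-4556 + 1513\right)} = \frac{1}{10 - 3043} = \frac{1}{-3033} = - \frac{1}{3033}$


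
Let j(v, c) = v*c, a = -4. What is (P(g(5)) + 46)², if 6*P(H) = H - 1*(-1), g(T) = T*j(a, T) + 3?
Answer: 900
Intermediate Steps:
j(v, c) = c*v
g(T) = 3 - 4*T² (g(T) = T*(T*(-4)) + 3 = T*(-4*T) + 3 = -4*T² + 3 = 3 - 4*T²)
P(H) = ⅙ + H/6 (P(H) = (H - 1*(-1))/6 = (H + 1)/6 = (1 + H)/6 = ⅙ + H/6)
(P(g(5)) + 46)² = ((⅙ + (3 - 4*5²)/6) + 46)² = ((⅙ + (3 - 4*25)/6) + 46)² = ((⅙ + (3 - 100)/6) + 46)² = ((⅙ + (⅙)*(-97)) + 46)² = ((⅙ - 97/6) + 46)² = (-16 + 46)² = 30² = 900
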